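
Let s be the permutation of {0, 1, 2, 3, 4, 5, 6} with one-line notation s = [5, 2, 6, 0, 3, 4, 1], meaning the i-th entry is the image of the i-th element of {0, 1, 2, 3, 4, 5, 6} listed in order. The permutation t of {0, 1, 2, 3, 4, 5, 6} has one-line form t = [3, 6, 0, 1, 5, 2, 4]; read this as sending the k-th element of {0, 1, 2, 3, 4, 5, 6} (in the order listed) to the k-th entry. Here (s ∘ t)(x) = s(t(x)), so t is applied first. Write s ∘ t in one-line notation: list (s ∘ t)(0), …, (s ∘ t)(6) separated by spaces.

0 1 5 2 4 6 3

Chase each element through t then s: 0 → 3 → 0; 1 → 6 → 1; 2 → 0 → 5; 3 → 1 → 2; 4 → 5 → 4; 5 → 2 → 6; 6 → 4 → 3.
So s ∘ t in one-line form is 0 1 5 2 4 6 3.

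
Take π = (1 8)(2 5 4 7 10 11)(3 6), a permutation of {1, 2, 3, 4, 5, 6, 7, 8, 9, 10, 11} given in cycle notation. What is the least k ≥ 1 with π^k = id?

The disjoint cycles have lengths 6, 2, 2, 1.
Since disjoint cycles commute, ord(π) = lcm(6, 2, 2) = 6.

6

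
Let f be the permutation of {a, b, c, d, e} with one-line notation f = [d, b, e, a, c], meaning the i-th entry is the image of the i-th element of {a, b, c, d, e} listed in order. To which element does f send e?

c

e is element number 5 of the domain, and entry number 5 of the one-line form is c, so f(e) = c.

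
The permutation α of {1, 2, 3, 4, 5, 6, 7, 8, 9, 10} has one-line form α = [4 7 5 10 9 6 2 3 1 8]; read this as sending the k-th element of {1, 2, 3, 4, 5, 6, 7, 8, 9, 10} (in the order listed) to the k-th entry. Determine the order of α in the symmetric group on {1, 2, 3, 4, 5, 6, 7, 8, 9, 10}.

The disjoint-cycle form of α has cycle lengths 7, 2, 1.
The order of α is the least common multiple of its cycle lengths: lcm(7, 2) = 14.

14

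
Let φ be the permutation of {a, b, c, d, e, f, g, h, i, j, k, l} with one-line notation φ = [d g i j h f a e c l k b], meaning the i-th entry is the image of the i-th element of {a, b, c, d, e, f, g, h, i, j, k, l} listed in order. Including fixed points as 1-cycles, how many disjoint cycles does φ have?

The cycle decomposition is (a d j l b g)(c i)(e h)(f)(k), which has 5 cycles (counting 1-cycles).

5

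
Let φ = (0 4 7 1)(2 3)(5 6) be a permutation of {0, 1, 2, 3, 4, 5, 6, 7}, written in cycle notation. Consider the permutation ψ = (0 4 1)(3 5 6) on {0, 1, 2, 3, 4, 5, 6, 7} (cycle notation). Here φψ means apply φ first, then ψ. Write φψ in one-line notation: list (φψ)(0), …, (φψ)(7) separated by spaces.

1 4 5 2 7 3 6 0

For each element, apply φ then ψ: 0 → 4 → 1; 1 → 0 → 4; 2 → 3 → 5; 3 → 2 → 2; 4 → 7 → 7; 5 → 6 → 3; 6 → 5 → 6; 7 → 1 → 0.
Collecting the images, φψ = [1 4 5 2 7 3 6 0].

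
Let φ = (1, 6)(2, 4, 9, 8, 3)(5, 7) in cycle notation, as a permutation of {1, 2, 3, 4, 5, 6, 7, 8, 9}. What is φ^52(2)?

2 lies in the 5-cycle (2, 4, 9, 8, 3).
Since the cycle has length 5, φ^52 acts on it the same as φ^2 (52 mod 5 = 2).
Advancing 2 steps from 2: 2 → 4 → 9.

9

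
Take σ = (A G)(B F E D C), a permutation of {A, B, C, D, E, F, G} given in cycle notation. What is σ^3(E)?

E lies in the 5-cycle (B F E D C).
Advancing 3 steps from E: E → D → C → B.

B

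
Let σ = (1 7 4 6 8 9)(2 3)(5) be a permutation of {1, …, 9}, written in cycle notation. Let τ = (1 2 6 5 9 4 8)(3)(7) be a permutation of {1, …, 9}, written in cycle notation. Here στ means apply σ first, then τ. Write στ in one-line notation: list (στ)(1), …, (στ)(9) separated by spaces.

Chase each element through σ then τ: 1 → 7 → 7; 2 → 3 → 3; 3 → 2 → 6; 4 → 6 → 5; 5 → 5 → 9; 6 → 8 → 1; 7 → 4 → 8; 8 → 9 → 4; 9 → 1 → 2.
Collecting the images, στ = [7 3 6 5 9 1 8 4 2].

7 3 6 5 9 1 8 4 2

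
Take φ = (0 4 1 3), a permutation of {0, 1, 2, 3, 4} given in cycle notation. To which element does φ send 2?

2 does not appear in any cycle of φ, so it is a fixed point: φ(2) = 2.

2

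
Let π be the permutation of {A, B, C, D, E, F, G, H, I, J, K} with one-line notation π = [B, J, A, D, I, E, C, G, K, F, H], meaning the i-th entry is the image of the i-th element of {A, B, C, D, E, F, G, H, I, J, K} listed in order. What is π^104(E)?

Tracing E → I → … returns to E after 10 steps, so E lies in a 10-cycle (A, B, J, F, E, I, K, H, G, C).
Since the cycle has length 10, π^104 acts on it the same as π^4 (104 mod 10 = 4).
Stepping 4 places around the cycle: E → I → K → H → G.

G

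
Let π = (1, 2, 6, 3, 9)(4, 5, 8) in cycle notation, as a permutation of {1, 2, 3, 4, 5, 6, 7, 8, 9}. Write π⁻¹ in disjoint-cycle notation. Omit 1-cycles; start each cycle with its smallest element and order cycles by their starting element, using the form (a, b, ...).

If π sends a → b within a cycle, π⁻¹ sends b → a; equivalently, reverse each cycle.
After reversing and putting each cycle's least element first, π⁻¹ = (1, 9, 3, 6, 2)(4, 8, 5).

(1, 9, 3, 6, 2)(4, 8, 5)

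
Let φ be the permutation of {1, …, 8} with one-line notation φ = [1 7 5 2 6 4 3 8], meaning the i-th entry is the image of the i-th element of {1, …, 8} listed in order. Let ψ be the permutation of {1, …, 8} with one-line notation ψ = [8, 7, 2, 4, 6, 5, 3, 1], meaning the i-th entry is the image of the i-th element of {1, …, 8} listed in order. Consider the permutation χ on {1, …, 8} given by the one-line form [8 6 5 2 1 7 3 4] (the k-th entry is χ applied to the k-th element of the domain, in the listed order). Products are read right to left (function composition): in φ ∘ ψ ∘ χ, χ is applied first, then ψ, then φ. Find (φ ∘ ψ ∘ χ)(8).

Chase 8: χ(8) = 4; ψ(4) = 4; φ(4) = 2. Hence (φ ∘ ψ ∘ χ)(8) = 2.

2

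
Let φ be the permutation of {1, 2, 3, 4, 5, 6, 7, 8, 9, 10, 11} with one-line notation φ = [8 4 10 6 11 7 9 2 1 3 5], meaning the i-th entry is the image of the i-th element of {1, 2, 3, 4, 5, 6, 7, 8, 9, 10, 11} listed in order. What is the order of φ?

Writing φ as disjoint cycles, the cycle lengths are 7, 2, 2.
The order is lcm(7, 2, 2) = 14.

14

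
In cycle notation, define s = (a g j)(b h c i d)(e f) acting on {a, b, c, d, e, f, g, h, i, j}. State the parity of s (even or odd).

The cycle lengths are 5, 3, 2.
A cycle of length ℓ contributes ℓ−1 transpositions, so s is a product of 4 + 2 + 1 = 7 transpositions — odd.

odd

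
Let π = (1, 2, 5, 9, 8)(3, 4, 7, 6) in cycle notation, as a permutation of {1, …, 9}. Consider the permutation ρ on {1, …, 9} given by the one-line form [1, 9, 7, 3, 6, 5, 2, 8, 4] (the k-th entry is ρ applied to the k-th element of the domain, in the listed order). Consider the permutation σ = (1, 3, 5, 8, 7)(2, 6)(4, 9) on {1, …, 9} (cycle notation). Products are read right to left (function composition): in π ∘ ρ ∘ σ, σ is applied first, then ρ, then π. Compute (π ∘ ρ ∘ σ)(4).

Apply the permutations in order: σ(4) = 9, then ρ(9) = 4, then π(4) = 7. So (π ∘ ρ ∘ σ)(4) = 7.

7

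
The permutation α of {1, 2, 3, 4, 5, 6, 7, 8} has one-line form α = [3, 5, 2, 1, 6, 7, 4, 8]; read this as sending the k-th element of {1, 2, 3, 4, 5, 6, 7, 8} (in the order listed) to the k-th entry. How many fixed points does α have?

The fixed points (elements with α(x) = x) are {8}, so there is 1.

1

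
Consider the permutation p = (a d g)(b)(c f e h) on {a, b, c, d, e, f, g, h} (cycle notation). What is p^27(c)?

h

c lies in the 4-cycle (c f e h).
Powers repeat with period 4 on this cycle, and 27 mod 4 = 3, so p^27(c) = p^3(c).
Advancing 3 steps from c: c → f → e → h.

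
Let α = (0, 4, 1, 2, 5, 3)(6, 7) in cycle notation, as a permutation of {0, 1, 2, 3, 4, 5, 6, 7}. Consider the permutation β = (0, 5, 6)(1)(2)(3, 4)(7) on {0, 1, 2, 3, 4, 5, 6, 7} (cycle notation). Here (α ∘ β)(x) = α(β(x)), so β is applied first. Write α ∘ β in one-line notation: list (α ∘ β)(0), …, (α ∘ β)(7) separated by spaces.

(α ∘ β)(x) = α(β(x)). Computing each image: α(β(0)) = α(5) = 3, α(β(1)) = α(1) = 2, α(β(2)) = α(2) = 5, α(β(3)) = α(4) = 1, α(β(4)) = α(3) = 0, α(β(5)) = α(6) = 7, α(β(6)) = α(0) = 4, α(β(7)) = α(7) = 6.
Hence α ∘ β = [3 2 5 1 0 7 4 6].

3 2 5 1 0 7 4 6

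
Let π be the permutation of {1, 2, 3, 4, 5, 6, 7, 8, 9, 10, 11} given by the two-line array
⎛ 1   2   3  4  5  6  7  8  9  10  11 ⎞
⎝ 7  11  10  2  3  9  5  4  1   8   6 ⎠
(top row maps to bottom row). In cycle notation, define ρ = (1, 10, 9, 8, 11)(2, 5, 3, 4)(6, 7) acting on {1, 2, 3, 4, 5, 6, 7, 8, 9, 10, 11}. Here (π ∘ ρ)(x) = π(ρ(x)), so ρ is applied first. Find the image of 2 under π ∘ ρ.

(π ∘ ρ)(2) = π(ρ(2)). ρ(2) = 5, then π(5) = 3. So (π ∘ ρ)(2) = 3.

3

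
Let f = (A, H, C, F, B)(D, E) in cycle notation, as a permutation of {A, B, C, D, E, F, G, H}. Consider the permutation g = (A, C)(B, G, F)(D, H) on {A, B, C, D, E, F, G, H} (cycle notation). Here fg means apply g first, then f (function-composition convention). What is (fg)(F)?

First apply g: g(F) = B, then f(B) = A. Thus (fg)(F) = A.

A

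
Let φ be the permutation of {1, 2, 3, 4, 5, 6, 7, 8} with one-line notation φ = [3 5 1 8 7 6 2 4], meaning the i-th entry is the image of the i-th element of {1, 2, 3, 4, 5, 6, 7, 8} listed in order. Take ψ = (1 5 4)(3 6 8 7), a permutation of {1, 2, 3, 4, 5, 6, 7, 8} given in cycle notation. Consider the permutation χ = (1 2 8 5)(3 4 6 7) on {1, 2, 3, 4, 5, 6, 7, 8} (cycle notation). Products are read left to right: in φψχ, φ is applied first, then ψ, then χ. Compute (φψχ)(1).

7

Apply the permutations in order: φ(1) = 3, then ψ(3) = 6, then χ(6) = 7. So (φψχ)(1) = 7.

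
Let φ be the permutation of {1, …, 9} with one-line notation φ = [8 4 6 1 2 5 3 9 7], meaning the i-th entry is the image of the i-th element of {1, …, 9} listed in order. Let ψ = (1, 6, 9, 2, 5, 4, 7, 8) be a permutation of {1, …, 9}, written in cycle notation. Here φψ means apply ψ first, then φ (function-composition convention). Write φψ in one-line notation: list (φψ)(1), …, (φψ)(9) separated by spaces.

(φψ)(x) = φ(ψ(x)). Computing each image: φ(ψ(1)) = φ(6) = 5, φ(ψ(2)) = φ(5) = 2, φ(ψ(3)) = φ(3) = 6, φ(ψ(4)) = φ(7) = 3, φ(ψ(5)) = φ(4) = 1, φ(ψ(6)) = φ(9) = 7, φ(ψ(7)) = φ(8) = 9, φ(ψ(8)) = φ(1) = 8, φ(ψ(9)) = φ(2) = 4.
Hence φψ = [5 2 6 3 1 7 9 8 4].

5 2 6 3 1 7 9 8 4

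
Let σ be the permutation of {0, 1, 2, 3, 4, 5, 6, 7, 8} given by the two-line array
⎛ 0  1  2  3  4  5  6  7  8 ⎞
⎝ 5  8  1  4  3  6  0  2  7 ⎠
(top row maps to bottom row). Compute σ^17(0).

Tracing 0 → 5 → … returns to 0 after 3 steps, so 0 lies in a 3-cycle (0 5 6).
Since the cycle has length 3, σ^17 acts on it the same as σ^2 (17 mod 3 = 2).
Stepping 2 places around the cycle: 0 → 5 → 6.

6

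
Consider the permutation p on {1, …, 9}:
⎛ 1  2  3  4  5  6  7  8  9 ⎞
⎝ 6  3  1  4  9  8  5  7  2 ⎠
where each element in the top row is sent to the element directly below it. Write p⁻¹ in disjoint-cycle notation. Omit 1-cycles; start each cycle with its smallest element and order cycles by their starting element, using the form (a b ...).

First write p in disjoint cycles: (1 6 8 7 5 9 2 3).
The inverse reverses every cycle; in canonical form, p⁻¹ = (1 3 2 9 5 7 8 6).

(1 3 2 9 5 7 8 6)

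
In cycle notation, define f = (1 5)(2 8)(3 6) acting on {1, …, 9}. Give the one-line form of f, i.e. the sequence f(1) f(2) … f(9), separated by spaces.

5 8 6 4 1 3 7 2 9

Each element maps to the next entry in its cycle (wrapping to the front): 1↦5, 2↦8, 3↦6, 4↦4, 5↦1, 6↦3, 7↦7, 8↦2, 9↦9.
Listing these in domain order gives 5 8 6 4 1 3 7 2 9.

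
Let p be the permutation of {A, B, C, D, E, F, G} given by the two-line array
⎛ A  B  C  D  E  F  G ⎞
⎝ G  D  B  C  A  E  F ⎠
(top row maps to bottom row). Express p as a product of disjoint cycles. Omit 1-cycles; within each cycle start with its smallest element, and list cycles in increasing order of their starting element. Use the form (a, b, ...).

(A, G, F, E)(B, D, C)

Start at A and follow images: A → G → F → E → A, giving the cycle (A, G, F, E).
Continuing from each remaining unvisited element yields (A, G, F, E)(B, D, C).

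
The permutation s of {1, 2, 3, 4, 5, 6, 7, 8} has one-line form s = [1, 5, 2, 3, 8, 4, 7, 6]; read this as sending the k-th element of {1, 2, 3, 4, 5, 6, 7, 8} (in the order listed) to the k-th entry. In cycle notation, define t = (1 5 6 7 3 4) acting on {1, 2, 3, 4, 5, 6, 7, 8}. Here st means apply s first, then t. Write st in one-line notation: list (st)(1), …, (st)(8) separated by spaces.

(st)(x) = t(s(x)). Computing each image: t(s(1)) = t(1) = 5, t(s(2)) = t(5) = 6, t(s(3)) = t(2) = 2, t(s(4)) = t(3) = 4, t(s(5)) = t(8) = 8, t(s(6)) = t(4) = 1, t(s(7)) = t(7) = 3, t(s(8)) = t(6) = 7.
Hence st = [5 6 2 4 8 1 3 7].

5 6 2 4 8 1 3 7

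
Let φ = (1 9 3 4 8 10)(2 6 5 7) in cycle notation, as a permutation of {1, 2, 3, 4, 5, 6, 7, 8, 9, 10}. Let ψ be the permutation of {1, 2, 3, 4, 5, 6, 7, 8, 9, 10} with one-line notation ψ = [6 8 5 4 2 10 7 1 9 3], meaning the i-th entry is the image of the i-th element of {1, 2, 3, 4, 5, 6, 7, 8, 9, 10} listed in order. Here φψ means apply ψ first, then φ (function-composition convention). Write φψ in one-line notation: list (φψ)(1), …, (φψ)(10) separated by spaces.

(φψ)(x) = φ(ψ(x)). Computing each image: φ(ψ(1)) = φ(6) = 5, φ(ψ(2)) = φ(8) = 10, φ(ψ(3)) = φ(5) = 7, φ(ψ(4)) = φ(4) = 8, φ(ψ(5)) = φ(2) = 6, φ(ψ(6)) = φ(10) = 1, φ(ψ(7)) = φ(7) = 2, φ(ψ(8)) = φ(1) = 9, φ(ψ(9)) = φ(9) = 3, φ(ψ(10)) = φ(3) = 4.
Hence φψ = [5 10 7 8 6 1 2 9 3 4].

5 10 7 8 6 1 2 9 3 4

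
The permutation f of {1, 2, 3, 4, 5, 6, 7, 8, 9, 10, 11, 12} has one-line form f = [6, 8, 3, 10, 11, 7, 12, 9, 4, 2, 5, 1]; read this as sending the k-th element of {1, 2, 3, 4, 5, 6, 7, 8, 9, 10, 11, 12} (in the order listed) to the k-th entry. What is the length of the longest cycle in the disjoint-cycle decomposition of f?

Decomposing into disjoint cycles gives (1 6 7 12)(2 8 9 4 10)(5 11); the longest has length 5.

5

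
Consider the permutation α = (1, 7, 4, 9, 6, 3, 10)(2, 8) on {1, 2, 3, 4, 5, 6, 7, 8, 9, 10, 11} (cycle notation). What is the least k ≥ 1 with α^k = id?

The disjoint cycles have lengths 7, 2, 1, 1.
The order of α is the least common multiple of its cycle lengths: lcm(7, 2) = 14.

14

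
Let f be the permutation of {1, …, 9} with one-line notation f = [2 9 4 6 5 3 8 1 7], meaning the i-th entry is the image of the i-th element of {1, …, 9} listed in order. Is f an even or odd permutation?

even

In disjoint-cycle form the cycle lengths are 5, 3, 1.
A cycle is odd iff its length is even; f has 0 even-length cycles, so sgn(f) = (−1)^0 and f is even.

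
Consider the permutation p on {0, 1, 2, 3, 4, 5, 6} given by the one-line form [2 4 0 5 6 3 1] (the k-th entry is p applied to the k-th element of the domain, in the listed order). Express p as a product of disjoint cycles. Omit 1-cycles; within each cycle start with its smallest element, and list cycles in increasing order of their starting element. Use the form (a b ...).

Start at 0 and follow images: 0 → 2 → 0, giving the cycle (0 2).
Continuing from each remaining unvisited element yields (0 2)(1 4 6)(3 5).

(0 2)(1 4 6)(3 5)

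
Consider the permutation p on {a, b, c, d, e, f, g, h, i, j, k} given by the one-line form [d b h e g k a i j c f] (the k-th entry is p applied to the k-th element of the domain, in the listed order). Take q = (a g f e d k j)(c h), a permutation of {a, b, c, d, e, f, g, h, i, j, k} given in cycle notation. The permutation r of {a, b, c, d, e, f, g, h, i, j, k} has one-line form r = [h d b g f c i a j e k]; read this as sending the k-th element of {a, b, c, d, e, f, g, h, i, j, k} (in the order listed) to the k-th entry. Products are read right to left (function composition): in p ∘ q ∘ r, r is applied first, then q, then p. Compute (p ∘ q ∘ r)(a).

h

Apply the permutations in order: r(a) = h, then q(h) = c, then p(c) = h. So (p ∘ q ∘ r)(a) = h.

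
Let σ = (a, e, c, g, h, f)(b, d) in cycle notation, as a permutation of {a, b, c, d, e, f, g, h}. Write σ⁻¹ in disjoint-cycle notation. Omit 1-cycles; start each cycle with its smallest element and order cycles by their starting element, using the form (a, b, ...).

(a, f, h, g, c, e)(b, d)

If σ sends a → b within a cycle, σ⁻¹ sends b → a; equivalently, reverse each cycle.
Reversing each cycle of σ and rotating so the smallest element leads gives (a, f, h, g, c, e)(b, d).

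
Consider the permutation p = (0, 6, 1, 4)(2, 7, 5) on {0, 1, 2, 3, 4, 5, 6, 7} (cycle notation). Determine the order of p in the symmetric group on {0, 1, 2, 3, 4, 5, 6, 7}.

12

The cycle type of p is (4, 3, 1).
The order is lcm(4, 3) = 12.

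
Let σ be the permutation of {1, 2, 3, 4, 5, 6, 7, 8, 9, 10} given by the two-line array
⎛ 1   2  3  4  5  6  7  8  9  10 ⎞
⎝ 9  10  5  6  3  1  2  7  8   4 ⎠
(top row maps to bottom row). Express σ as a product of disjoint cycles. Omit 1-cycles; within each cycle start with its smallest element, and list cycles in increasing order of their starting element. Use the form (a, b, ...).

(1, 9, 8, 7, 2, 10, 4, 6)(3, 5)

From 1: 1 → 9 → 8 → 7 → 2 → 10 → 4 → 6 → 1, closing the cycle (1, 9, 8, 7, 2, 10, 4, 6).
Continuing from each remaining unvisited element yields (1, 9, 8, 7, 2, 10, 4, 6)(3, 5).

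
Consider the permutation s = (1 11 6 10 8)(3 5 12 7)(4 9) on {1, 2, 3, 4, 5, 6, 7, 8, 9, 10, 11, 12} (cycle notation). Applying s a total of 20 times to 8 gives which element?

8

8 lies in the 5-cycle (1 11 6 10 8).
Powers repeat with period 5 on this cycle, and 20 mod 5 = 0, so s^20(8) = s^0(8).
So s^20(8) = 8.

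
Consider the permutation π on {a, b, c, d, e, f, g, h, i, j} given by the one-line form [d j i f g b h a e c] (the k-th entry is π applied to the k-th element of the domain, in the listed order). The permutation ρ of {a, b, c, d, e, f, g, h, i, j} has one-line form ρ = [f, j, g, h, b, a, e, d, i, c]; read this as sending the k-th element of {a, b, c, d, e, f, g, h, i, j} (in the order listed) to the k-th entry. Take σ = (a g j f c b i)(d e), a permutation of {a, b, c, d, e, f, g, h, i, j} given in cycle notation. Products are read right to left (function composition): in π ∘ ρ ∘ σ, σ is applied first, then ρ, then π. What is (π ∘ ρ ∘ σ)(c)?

c

(π ∘ ρ ∘ σ)(c) = π(ρ(σ(c))). σ(c) = b, then ρ(b) = j, then π(j) = c, so the result is c.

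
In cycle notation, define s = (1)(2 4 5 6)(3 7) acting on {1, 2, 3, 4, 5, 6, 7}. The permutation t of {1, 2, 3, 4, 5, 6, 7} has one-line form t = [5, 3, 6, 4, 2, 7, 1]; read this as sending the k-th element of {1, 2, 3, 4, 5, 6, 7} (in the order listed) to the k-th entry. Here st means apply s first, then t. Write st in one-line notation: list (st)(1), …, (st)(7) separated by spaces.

5 4 1 2 7 3 6

(st)(x) = t(s(x)). Computing each image: t(s(1)) = t(1) = 5, t(s(2)) = t(4) = 4, t(s(3)) = t(7) = 1, t(s(4)) = t(5) = 2, t(s(5)) = t(6) = 7, t(s(6)) = t(2) = 3, t(s(7)) = t(3) = 6.
Hence st = [5 4 1 2 7 3 6].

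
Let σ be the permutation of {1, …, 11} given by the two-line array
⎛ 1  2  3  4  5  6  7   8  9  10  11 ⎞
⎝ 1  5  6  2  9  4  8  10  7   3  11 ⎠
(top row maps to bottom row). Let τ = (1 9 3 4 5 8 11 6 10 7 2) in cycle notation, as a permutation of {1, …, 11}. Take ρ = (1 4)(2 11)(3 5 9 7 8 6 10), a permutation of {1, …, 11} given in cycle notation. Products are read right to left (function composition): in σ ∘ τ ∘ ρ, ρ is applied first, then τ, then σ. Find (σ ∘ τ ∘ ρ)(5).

Chase 5: ρ(5) = 9; τ(9) = 3; σ(3) = 6. Hence (σ ∘ τ ∘ ρ)(5) = 6.

6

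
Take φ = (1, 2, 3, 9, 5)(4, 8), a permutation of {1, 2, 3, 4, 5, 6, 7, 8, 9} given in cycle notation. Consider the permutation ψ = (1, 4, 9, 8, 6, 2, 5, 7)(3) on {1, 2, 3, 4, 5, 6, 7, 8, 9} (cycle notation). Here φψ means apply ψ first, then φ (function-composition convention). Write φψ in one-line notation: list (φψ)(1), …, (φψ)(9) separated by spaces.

8 1 9 5 7 3 2 6 4

Chase each element through ψ then φ: 1 → 4 → 8; 2 → 5 → 1; 3 → 3 → 9; 4 → 9 → 5; 5 → 7 → 7; 6 → 2 → 3; 7 → 1 → 2; 8 → 6 → 6; 9 → 8 → 4.
Collecting the images, φψ = [8 1 9 5 7 3 2 6 4].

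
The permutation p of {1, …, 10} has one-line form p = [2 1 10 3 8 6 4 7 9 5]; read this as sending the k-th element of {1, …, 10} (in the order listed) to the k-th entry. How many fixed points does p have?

The fixed points (elements with p(x) = x) are {6, 9}, so there are 2.

2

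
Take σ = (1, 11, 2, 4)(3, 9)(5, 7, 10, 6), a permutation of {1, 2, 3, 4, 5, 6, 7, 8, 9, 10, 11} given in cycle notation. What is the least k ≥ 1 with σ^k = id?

4

The cycle type of σ is (4, 4, 2, 1).
The order is lcm(4, 4, 2) = 4.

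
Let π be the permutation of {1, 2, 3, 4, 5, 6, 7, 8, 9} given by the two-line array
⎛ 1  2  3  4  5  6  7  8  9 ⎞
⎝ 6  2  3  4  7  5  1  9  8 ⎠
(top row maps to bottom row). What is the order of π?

The disjoint-cycle form of π has cycle lengths 4, 2, 1, 1, 1.
The order of π is the least common multiple of its cycle lengths: lcm(4, 2) = 4.

4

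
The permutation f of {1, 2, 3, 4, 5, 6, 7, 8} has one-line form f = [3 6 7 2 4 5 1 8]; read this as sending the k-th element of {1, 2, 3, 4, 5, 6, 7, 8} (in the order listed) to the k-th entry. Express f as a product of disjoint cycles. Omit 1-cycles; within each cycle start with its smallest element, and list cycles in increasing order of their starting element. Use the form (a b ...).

Start at 1 and follow images: 1 → 3 → 7 → 1, giving the cycle (1 3 7).
Continuing from each remaining unvisited element yields (1 3 7)(2 6 5 4).

(1 3 7)(2 6 5 4)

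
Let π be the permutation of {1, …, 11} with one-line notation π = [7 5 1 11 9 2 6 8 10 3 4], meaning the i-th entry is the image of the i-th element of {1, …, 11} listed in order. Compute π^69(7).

Tracing 7 → 6 → … returns to 7 after 8 steps, so 7 lies in an 8-cycle (1, 7, 6, 2, 5, 9, 10, 3).
Since the cycle has length 8, π^69 acts on it the same as π^5 (69 mod 8 = 5).
Stepping 5 places around the cycle: 7 → 6 → 2 → 5 → 9 → 10.

10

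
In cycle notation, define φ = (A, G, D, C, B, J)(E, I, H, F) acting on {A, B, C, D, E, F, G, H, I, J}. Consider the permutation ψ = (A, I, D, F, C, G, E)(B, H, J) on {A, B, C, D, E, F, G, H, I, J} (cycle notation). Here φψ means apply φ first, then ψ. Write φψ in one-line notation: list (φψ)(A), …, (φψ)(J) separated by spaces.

For each element, apply φ then ψ: A → G → E; B → J → B; C → B → H; D → C → G; E → I → D; F → E → A; G → D → F; H → F → C; I → H → J; J → A → I.
So φψ in one-line form is E B H G D A F C J I.

E B H G D A F C J I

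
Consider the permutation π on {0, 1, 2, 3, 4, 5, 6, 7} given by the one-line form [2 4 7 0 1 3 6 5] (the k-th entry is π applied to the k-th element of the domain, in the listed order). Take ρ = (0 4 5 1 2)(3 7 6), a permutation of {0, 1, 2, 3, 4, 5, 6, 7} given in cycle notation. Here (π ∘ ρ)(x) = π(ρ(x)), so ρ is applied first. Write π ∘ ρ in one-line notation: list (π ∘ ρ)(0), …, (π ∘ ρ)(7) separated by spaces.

(π ∘ ρ)(x) = π(ρ(x)). Computing each image: π(ρ(0)) = π(4) = 1, π(ρ(1)) = π(2) = 7, π(ρ(2)) = π(0) = 2, π(ρ(3)) = π(7) = 5, π(ρ(4)) = π(5) = 3, π(ρ(5)) = π(1) = 4, π(ρ(6)) = π(3) = 0, π(ρ(7)) = π(6) = 6.
Hence π ∘ ρ = [1 7 2 5 3 4 0 6].

1 7 2 5 3 4 0 6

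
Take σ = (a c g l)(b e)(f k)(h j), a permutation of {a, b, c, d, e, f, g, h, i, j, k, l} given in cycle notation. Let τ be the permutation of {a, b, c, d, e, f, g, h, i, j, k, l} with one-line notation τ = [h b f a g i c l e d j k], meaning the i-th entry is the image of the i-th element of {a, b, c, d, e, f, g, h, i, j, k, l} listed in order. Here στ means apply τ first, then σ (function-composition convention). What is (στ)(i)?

First apply τ: τ(i) = e, then σ(e) = b. Thus (στ)(i) = b.

b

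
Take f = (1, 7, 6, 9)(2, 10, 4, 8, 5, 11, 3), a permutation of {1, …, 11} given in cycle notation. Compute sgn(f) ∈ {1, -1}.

-1

The cycle lengths are 7, 4.
A cycle is odd iff its length is even; f has 1 even-length cycle, so sgn(f) = (−1)^1 and f is odd.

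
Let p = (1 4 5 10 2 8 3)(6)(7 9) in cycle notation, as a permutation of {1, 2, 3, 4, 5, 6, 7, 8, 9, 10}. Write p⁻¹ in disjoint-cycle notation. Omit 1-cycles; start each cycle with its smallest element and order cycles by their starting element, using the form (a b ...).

The inverse reverses each cycle.
After reversing and putting each cycle's least element first, p⁻¹ = (1 3 8 2 10 5 4)(7 9).

(1 3 8 2 10 5 4)(7 9)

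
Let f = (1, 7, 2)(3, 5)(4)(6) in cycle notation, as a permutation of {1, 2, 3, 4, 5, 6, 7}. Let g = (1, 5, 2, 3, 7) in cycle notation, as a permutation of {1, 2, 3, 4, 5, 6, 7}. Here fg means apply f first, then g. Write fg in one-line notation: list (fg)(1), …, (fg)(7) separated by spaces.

For each element, apply f then g: 1 → 7 → 1; 2 → 1 → 5; 3 → 5 → 2; 4 → 4 → 4; 5 → 3 → 7; 6 → 6 → 6; 7 → 2 → 3.
Collecting the images, fg = [1 5 2 4 7 6 3].

1 5 2 4 7 6 3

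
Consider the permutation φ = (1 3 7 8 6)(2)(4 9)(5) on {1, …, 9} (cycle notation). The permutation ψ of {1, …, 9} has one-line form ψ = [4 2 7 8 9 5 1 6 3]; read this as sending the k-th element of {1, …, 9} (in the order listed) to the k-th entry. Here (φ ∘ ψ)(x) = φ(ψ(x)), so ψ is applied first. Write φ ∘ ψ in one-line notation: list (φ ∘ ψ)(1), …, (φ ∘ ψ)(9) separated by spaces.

Chase each element through ψ then φ: 1 → 4 → 9; 2 → 2 → 2; 3 → 7 → 8; 4 → 8 → 6; 5 → 9 → 4; 6 → 5 → 5; 7 → 1 → 3; 8 → 6 → 1; 9 → 3 → 7.
So φ ∘ ψ in one-line form is 9 2 8 6 4 5 3 1 7.

9 2 8 6 4 5 3 1 7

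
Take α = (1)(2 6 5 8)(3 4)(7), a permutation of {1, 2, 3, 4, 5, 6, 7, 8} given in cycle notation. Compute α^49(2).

2 lies in the 4-cycle (2 6 5 8).
Powers repeat with period 4 on this cycle, and 49 mod 4 = 1, so α^49(2) = α^1(2).
Advancing 1 step from 2: 2 → 6.

6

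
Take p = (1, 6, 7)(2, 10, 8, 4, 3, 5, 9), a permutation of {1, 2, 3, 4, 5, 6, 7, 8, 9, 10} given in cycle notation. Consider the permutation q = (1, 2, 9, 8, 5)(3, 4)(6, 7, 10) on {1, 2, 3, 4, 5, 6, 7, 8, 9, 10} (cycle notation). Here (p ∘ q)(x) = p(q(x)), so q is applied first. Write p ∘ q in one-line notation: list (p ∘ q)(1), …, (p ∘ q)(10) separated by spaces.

For each element, apply q then p: 1 → 2 → 10; 2 → 9 → 2; 3 → 4 → 3; 4 → 3 → 5; 5 → 1 → 6; 6 → 7 → 1; 7 → 10 → 8; 8 → 5 → 9; 9 → 8 → 4; 10 → 6 → 7.
So p ∘ q in one-line form is 10 2 3 5 6 1 8 9 4 7.

10 2 3 5 6 1 8 9 4 7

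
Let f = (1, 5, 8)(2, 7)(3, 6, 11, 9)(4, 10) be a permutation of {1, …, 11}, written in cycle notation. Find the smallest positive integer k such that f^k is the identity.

The disjoint cycles have lengths 4, 3, 2, 2.
The order is lcm(4, 3, 2, 2) = 12.

12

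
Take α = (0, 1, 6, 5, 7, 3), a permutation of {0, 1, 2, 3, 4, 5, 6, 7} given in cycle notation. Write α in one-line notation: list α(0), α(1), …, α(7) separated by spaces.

1 6 2 0 4 7 5 3

Reading each image from the cycles: 0↦1, 1↦6, 2↦2, 3↦0, 4↦4, 5↦7, 6↦5, 7↦3.
So the one-line form is 1 6 2 0 4 7 5 3.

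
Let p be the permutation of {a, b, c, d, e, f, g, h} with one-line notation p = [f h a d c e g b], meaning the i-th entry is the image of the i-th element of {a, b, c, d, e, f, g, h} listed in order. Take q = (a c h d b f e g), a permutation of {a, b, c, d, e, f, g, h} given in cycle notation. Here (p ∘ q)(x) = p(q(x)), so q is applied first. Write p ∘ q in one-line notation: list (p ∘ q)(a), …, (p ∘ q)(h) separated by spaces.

For each element, apply q then p: a → c → a; b → f → e; c → h → b; d → b → h; e → g → g; f → e → c; g → a → f; h → d → d.
So p ∘ q in one-line form is a e b h g c f d.

a e b h g c f d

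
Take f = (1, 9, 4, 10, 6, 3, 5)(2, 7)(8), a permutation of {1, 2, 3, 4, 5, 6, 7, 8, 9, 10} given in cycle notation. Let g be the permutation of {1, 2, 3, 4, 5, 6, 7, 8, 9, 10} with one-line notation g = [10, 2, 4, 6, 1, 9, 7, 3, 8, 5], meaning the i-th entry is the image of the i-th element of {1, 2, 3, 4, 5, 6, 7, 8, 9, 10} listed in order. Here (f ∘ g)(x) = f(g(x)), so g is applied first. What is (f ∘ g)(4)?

First apply g: g(4) = 6, then f(6) = 3. Thus (f ∘ g)(4) = 3.

3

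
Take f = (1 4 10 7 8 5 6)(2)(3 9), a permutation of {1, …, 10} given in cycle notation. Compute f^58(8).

8 lies in the 7-cycle (1 4 10 7 8 5 6).
Powers repeat with period 7 on this cycle, and 58 mod 7 = 2, so f^58(8) = f^2(8).
Stepping 2 places around the cycle: 8 → 5 → 6.

6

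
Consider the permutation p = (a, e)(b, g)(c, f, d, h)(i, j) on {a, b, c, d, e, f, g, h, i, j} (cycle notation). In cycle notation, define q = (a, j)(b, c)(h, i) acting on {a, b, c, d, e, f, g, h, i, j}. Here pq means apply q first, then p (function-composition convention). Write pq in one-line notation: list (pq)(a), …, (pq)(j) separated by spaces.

(pq)(x) = p(q(x)). Computing each image: p(q(a)) = p(j) = i, p(q(b)) = p(c) = f, p(q(c)) = p(b) = g, p(q(d)) = p(d) = h, p(q(e)) = p(e) = a, p(q(f)) = p(f) = d, p(q(g)) = p(g) = b, p(q(h)) = p(i) = j, p(q(i)) = p(h) = c, p(q(j)) = p(a) = e.
Hence pq = [i f g h a d b j c e].

i f g h a d b j c e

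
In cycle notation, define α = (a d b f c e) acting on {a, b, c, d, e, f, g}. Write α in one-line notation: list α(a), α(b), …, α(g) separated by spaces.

d f e b a c g

Reading each image from the cycles: a→d, b→f, c→e, d→b, e→a, f→c, g→g.
So the one-line form is d f e b a c g.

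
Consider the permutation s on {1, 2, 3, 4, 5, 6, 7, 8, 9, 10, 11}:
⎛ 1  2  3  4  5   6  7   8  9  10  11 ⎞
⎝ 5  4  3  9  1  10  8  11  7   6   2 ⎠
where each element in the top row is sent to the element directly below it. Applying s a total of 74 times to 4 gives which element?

7

Tracing 4 → 9 → … returns to 4 after 6 steps, so 4 lies in a 6-cycle (2 4 9 7 8 11).
On a 6-cycle, s^6 is the identity, so s^74 = s^2 there (74 ≡ 2 mod 6).
Advancing 2 steps from 4: 4 → 9 → 7.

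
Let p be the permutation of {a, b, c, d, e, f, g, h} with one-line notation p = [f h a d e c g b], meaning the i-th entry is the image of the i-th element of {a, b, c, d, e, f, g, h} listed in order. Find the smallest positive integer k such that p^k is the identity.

6

The disjoint-cycle form of p has cycle lengths 3, 2, 1, 1, 1.
The order of p is the least common multiple of its cycle lengths: lcm(3, 2) = 6.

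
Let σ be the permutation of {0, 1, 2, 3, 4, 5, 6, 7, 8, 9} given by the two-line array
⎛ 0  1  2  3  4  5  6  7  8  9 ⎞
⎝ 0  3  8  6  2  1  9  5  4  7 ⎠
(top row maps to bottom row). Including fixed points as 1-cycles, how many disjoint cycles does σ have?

The cycle decomposition is (0)(1 3 6 9 7 5)(2 8 4), which has 3 cycles (counting 1-cycles).

3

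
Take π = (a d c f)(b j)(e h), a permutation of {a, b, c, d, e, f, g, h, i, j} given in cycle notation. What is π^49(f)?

a

f lies in the 4-cycle (a d c f).
Powers repeat with period 4 on this cycle, and 49 mod 4 = 1, so π^49(f) = π^1(f).
Advancing 1 step from f: f → a.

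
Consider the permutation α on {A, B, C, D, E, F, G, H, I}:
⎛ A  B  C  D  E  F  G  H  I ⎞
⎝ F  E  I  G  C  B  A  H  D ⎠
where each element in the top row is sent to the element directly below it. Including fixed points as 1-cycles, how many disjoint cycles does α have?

The cycle decomposition is (A F B E C I D G)(H), which has 2 cycles (counting 1-cycles).

2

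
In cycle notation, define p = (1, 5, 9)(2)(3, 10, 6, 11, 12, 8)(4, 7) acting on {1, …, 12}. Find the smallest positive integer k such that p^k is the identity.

The disjoint cycles have lengths 6, 3, 2, 1.
Since disjoint cycles commute, ord(p) = lcm(6, 3, 2) = 6.

6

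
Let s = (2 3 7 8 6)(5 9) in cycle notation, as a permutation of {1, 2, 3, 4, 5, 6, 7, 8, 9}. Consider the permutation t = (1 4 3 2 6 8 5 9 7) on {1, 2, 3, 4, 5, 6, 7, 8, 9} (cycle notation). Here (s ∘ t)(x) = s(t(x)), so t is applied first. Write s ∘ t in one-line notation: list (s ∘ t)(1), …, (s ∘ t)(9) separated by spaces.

(s ∘ t)(x) = s(t(x)). Computing each image: s(t(1)) = s(4) = 4, s(t(2)) = s(6) = 2, s(t(3)) = s(2) = 3, s(t(4)) = s(3) = 7, s(t(5)) = s(9) = 5, s(t(6)) = s(8) = 6, s(t(7)) = s(1) = 1, s(t(8)) = s(5) = 9, s(t(9)) = s(7) = 8.
Hence s ∘ t = [4 2 3 7 5 6 1 9 8].

4 2 3 7 5 6 1 9 8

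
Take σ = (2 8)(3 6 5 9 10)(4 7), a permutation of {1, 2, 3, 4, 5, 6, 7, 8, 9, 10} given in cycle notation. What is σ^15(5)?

5 lies in the 5-cycle (3 6 5 9 10).
Since the cycle has length 5, σ^15 acts on it the same as σ^0 (15 mod 5 = 0).
So σ^15(5) = 5.

5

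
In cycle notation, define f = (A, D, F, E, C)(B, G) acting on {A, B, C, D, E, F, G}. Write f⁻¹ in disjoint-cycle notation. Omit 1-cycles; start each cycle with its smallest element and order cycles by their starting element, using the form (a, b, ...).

(A, C, E, F, D)(B, G)

Inverting a permutation written in cycle notation just reverses the order within every cycle.
Reversing each cycle of f and rotating so the smallest element leads gives (A, C, E, F, D)(B, G).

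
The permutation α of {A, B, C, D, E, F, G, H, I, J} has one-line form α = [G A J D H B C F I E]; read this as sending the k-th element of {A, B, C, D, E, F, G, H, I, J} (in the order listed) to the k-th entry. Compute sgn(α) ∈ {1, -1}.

In disjoint-cycle form the cycle lengths are 8, 1, 1.
A cycle of length ℓ contributes ℓ−1 transpositions, so α is a product of 7 transpositions — odd.

-1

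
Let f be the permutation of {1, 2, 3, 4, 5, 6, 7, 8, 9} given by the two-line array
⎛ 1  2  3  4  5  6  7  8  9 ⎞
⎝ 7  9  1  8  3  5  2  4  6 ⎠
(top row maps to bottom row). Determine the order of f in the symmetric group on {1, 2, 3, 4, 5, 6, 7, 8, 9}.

The disjoint-cycle form of f has cycle lengths 7, 2.
The order is lcm(7, 2) = 14.

14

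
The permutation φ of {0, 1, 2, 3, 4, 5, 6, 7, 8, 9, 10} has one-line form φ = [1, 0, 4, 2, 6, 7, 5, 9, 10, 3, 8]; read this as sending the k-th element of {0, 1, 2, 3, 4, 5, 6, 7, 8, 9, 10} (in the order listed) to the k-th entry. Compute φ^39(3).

Tracing 3 → 2 → … returns to 3 after 7 steps, so 3 lies in a 7-cycle (2 4 6 5 7 9 3).
On a 7-cycle, φ^7 is the identity, so φ^39 = φ^4 there (39 ≡ 4 mod 7).
Stepping 4 places around the cycle: 3 → 2 → 4 → 6 → 5.

5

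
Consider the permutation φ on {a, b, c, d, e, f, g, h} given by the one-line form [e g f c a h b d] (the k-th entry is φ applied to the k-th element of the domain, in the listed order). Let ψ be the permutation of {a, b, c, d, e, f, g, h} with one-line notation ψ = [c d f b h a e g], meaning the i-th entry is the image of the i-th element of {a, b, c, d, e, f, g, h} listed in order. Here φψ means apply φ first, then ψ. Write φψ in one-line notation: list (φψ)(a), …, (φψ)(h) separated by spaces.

Chase each element through φ then ψ: a → e → h; b → g → e; c → f → a; d → c → f; e → a → c; f → h → g; g → b → d; h → d → b.
Collecting the images, φψ = [h e a f c g d b].

h e a f c g d b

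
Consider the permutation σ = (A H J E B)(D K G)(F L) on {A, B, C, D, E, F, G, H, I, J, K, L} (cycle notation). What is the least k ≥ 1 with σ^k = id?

30

The disjoint cycles have lengths 5, 3, 2, 1, 1.
The order of σ is the least common multiple of its cycle lengths: lcm(5, 3, 2) = 30.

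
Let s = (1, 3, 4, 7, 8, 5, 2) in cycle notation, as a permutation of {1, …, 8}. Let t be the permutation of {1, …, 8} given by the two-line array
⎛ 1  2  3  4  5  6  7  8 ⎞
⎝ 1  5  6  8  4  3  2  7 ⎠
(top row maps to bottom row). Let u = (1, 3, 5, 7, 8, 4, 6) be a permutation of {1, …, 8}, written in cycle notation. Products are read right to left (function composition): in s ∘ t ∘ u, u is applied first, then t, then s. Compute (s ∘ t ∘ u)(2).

2

Chase 2: u(2) = 2; t(2) = 5; s(5) = 2. Hence (s ∘ t ∘ u)(2) = 2.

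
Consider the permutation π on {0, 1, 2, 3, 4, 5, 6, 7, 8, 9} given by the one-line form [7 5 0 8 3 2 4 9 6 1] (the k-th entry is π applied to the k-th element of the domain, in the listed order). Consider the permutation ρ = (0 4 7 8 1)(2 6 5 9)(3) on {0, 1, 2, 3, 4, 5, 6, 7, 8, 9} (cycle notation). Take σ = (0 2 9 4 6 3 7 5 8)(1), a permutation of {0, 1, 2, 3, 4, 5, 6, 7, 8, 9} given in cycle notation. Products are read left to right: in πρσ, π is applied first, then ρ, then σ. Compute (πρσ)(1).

(πρσ)(1) = σ(ρ(π(1))). π(1) = 5, then ρ(5) = 9, then σ(9) = 4, so the result is 4.

4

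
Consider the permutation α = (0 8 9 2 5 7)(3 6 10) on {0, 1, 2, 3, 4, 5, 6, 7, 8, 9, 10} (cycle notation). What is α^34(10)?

10 lies in the 3-cycle (3 6 10).
On a 3-cycle, α^3 is the identity, so α^34 = α^1 there (34 ≡ 1 mod 3).
Advancing 1 step from 10: 10 → 3.

3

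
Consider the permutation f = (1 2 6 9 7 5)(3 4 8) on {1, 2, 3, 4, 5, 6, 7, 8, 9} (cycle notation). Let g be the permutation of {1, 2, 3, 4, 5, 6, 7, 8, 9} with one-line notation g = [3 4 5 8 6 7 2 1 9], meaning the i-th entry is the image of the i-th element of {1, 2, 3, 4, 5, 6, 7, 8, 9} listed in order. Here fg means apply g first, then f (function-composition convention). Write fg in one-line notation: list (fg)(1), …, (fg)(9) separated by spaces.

4 8 1 3 9 5 6 2 7

(fg)(x) = f(g(x)). Computing each image: f(g(1)) = f(3) = 4, f(g(2)) = f(4) = 8, f(g(3)) = f(5) = 1, f(g(4)) = f(8) = 3, f(g(5)) = f(6) = 9, f(g(6)) = f(7) = 5, f(g(7)) = f(2) = 6, f(g(8)) = f(1) = 2, f(g(9)) = f(9) = 7.
Hence fg = [4 8 1 3 9 5 6 2 7].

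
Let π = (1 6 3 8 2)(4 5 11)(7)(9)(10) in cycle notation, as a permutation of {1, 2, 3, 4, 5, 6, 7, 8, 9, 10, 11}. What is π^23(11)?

5

11 lies in the 3-cycle (4 5 11).
Powers repeat with period 3 on this cycle, and 23 mod 3 = 2, so π^23(11) = π^2(11).
Advancing 2 steps from 11: 11 → 4 → 5.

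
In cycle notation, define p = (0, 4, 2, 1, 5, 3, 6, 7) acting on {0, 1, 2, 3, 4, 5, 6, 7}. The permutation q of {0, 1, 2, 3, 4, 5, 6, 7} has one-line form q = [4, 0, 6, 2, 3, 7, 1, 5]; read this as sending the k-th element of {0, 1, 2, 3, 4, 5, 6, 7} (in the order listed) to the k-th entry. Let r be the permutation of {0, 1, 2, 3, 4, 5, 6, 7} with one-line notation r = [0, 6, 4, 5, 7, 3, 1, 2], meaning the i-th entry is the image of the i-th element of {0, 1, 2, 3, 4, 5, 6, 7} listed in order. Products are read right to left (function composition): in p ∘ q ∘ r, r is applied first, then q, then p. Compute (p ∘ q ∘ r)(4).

(p ∘ q ∘ r)(4) = p(q(r(4))). r(4) = 7, then q(7) = 5, then p(5) = 3, so the result is 3.

3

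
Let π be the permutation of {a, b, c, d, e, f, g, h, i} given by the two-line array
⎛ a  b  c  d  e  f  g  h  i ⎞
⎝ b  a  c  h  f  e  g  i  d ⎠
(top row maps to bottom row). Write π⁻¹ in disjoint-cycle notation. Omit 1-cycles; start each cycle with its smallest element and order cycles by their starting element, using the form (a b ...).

First write π in disjoint cycles: (a b)(d h i)(e f).
The inverse reverses every cycle; in canonical form, π⁻¹ = (a b)(d i h)(e f).

(a b)(d i h)(e f)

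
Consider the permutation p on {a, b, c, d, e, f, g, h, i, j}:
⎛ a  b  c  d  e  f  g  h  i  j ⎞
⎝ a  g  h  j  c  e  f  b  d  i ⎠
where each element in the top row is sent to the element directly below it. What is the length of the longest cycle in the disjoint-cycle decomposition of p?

6

Decomposing into disjoint cycles gives (b g f e c h)(d j i); the longest has length 6.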